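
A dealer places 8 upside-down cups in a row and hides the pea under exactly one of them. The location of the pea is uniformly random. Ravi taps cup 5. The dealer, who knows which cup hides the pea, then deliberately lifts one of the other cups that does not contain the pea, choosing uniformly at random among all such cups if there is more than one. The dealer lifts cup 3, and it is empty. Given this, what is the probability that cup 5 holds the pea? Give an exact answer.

Consider each possible location of the pea in turn.
If it is under any of cups 1, 2, 4, 6, 7, and 8 (prior 1/8 each): the dealer has 6 equally likely choices, so probability 1/6; weight (1/8)·(1/6) = 1/48 each.
If it is under cup 3 (prior 1/8): the dealer opened cup 3, so this case is ruled out; weight (1/8)·0 = 0.
If it is under cup 5 (prior 1/8): the dealer has 7 equally likely choices, so probability 1/7; weight (1/8)·(1/7) = 1/56.
The weights sum to 1/7.
So P(the pea under cup 5 | the dealer opened cup 3) = (1/56) / (1/7) = 1/8.

1/8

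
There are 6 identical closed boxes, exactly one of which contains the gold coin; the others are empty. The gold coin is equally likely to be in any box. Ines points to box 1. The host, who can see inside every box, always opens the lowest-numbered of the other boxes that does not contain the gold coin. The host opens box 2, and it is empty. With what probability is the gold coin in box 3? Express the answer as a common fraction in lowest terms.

1/5

Condition on the true location of the gold coin.
If it is in any of boxes 1, 3, 4, 5, and 6 (prior 1/6 each): box 2 is the lowest-numbered option available, probability 1; weight (1/6)·1 = 1/6 each.
If it is in box 2 (prior 1/6): the host opened box 2, so this case is ruled out; weight (1/6)·0 = 0.
The weights sum to 5/6.
So P(the gold coin in box 3 | the host opened box 2) = (1/6) / (5/6) = 1/5.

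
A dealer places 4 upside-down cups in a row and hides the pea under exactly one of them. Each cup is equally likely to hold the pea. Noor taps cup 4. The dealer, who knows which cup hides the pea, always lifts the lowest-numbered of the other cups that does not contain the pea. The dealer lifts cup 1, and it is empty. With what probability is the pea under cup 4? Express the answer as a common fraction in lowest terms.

Consider each possible location of the pea in turn.
If it is under cup 1 (prior 1/4): the dealer opened cup 1, so this case is ruled out; weight (1/4)·0 = 0.
If it is under any of cups 2, 3, and 4 (prior 1/4 each): cup 1 is the lowest-numbered option available, probability 1; weight (1/4)·1 = 1/4 each.
The weights sum to 3/4.
So P(the pea under cup 4 | the dealer opened cup 1) = (1/4) / (3/4) = 1/3.

1/3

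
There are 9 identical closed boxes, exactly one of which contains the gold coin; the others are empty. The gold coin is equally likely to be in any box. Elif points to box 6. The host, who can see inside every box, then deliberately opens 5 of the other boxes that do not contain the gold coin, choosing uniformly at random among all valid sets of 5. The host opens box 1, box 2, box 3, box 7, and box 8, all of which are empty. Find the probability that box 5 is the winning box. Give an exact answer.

Consider each possible location of the gold coin in turn.
If it is in any of boxes 1, 2, 3, 7, and 8 (prior 1/9 each): that box was opened and seen not to hold the prize — ruled out; weight (1/9)·0 = 0 each.
If it is in any of boxes 4, 5, and 9 (prior 1/9 each): the host has 21 equally likely choices, so probability 1/21; weight (1/9)·(1/21) = 1/189 each.
If it is in box 6 (prior 1/9): the host has 56 equally likely choices, so probability 1/56; weight (1/9)·(1/56) = 1/504.
The weights sum to 1/56.
So P(the gold coin in box 5 | the host opened box 1, box 2, box 3, box 7, and box 8) = (1/189) / (1/56) = 8/27.

8/27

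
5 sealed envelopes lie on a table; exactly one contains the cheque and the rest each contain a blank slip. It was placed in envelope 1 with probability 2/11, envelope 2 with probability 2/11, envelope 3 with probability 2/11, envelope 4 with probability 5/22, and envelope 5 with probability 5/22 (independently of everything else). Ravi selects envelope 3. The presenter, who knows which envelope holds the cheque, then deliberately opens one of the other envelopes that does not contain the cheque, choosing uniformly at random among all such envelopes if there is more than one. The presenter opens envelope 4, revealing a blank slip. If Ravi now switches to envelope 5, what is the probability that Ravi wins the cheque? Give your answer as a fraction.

Apply Bayes' rule, conditioning on where the cheque actually is.
If it is in either of envelopes 1 and 2 (prior 2/11 each): the presenter has 3 equally likely choices, so probability 1/3; weight (2/11)·(1/3) = 2/33 each.
If it is in envelope 3 (prior 2/11): the presenter has 4 equally likely choices, so probability 1/4; weight (2/11)·(1/4) = 1/22.
If it is in envelope 4 (prior 5/22): the presenter opened envelope 4, so this case is ruled out; weight (5/22)·0 = 0.
If it is in envelope 5 (prior 5/22): the presenter has 3 equally likely choices, so probability 1/3; weight (5/22)·(1/3) = 5/66.
The weights sum to 8/33.
So P(the cheque in envelope 5 | the presenter opened envelope 4) = (5/66) / (8/33) = 5/16.

5/16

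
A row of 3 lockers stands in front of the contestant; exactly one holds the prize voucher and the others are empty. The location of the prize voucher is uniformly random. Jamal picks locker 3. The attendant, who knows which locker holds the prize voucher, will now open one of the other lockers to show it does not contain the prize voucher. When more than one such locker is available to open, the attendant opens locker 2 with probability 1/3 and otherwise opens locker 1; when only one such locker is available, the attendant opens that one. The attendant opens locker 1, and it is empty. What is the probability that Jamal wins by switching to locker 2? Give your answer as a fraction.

Consider each possible location of the prize voucher in turn.
If it is in locker 1 (prior 1/3): the attendant opened locker 1, so this case is ruled out; weight (1/3)·0 = 0.
If it is in locker 2 (prior 1/3): only locker 1 is available, probability 1; weight (1/3)·1 = 1/3.
If it is in locker 3 (prior 1/3): locker 2 is available but not opened, probability 2/3; weight (1/3)·(2/3) = 2/9.
The weights sum to 5/9.
So P(the prize voucher in locker 2 | the attendant opened locker 1) = (1/3) / (5/9) = 3/5.

3/5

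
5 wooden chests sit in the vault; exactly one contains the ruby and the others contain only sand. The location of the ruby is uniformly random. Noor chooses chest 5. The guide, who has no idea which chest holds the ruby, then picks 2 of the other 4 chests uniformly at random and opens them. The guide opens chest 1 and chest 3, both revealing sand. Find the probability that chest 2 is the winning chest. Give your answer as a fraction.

1/3

Condition on the true location of the ruby.
If it is in either of chests 1 and 3 (prior 1/5 each): that chest was opened and seen not to hold the prize — ruled out; weight (1/5)·0 = 0 each.
If it is in any of chests 2, 4, and 5 (prior 1/5 each): the guide picks exactly this set with probability 1/6 regardless, and none is the prize; weight (1/5)·(1/6) = 1/30 each.
The weights sum to 1/10.
So P(the ruby in chest 2 | the guide opened chest 1 and chest 3) = (1/30) / (1/10) = 1/3.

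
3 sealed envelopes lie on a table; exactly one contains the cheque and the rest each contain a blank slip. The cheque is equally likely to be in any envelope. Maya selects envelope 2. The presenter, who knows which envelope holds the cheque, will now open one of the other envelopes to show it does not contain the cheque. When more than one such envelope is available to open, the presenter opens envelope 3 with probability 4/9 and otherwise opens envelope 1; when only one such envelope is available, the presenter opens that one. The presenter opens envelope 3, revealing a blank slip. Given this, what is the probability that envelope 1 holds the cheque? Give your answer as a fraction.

Condition on the true location of the cheque.
If it is in envelope 1 (prior 1/3): only envelope 3 is available, probability 1; weight (1/3)·1 = 1/3.
If it is in envelope 2 (prior 1/3): envelope 3 is available, opened with probability 4/9; weight (1/3)·(4/9) = 4/27.
If it is in envelope 3 (prior 1/3): the presenter opened envelope 3, so this case is ruled out; weight (1/3)·0 = 0.
The weights sum to 13/27.
So P(the cheque in envelope 1 | the presenter opened envelope 3) = (1/3) / (13/27) = 9/13.

9/13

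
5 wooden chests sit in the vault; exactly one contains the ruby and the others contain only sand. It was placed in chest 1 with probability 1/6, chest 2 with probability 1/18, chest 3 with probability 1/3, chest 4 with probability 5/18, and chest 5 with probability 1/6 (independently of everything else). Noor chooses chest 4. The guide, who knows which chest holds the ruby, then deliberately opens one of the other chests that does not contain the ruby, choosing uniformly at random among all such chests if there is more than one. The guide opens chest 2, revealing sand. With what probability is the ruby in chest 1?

Apply Bayes' rule, conditioning on where the ruby actually is.
If it is in either of chests 1 and 5 (prior 1/6 each): the guide has 3 equally likely choices, so probability 1/3; weight (1/6)·(1/3) = 1/18 each.
If it is in chest 2 (prior 1/18): the guide opened chest 2, so this case is ruled out; weight (1/18)·0 = 0.
If it is in chest 3 (prior 1/3): the guide has 3 equally likely choices, so probability 1/3; weight (1/3)·(1/3) = 1/9.
If it is in chest 4 (prior 5/18): the guide has 4 equally likely choices, so probability 1/4; weight (5/18)·(1/4) = 5/72.
The weights sum to 7/24.
So P(the ruby in chest 1 | the guide opened chest 2) = (1/18) / (7/24) = 4/21.

4/21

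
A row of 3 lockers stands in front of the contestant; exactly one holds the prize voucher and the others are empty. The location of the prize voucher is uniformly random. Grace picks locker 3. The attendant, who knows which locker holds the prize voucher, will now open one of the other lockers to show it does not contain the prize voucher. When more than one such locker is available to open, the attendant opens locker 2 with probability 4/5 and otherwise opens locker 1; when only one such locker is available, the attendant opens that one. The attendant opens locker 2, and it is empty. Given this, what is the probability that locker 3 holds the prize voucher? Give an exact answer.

Consider each possible location of the prize voucher in turn.
If it is in locker 1 (prior 1/3): only locker 2 is available, probability 1; weight (1/3)·1 = 1/3.
If it is in locker 2 (prior 1/3): the attendant opened locker 2, so this case is ruled out; weight (1/3)·0 = 0.
If it is in locker 3 (prior 1/3): locker 2 is available, opened with probability 4/5; weight (1/3)·(4/5) = 4/15.
The weights sum to 3/5.
So P(the prize voucher in locker 3 | the attendant opened locker 2) = (4/15) / (3/5) = 4/9.

4/9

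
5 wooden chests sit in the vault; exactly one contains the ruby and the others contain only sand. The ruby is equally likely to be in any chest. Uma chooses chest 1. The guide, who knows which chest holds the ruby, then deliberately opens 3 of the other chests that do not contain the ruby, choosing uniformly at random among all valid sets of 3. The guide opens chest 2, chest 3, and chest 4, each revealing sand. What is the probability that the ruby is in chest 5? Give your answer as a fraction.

Condition on the true location of the ruby.
If it is in chest 1 (prior 1/5): the guide has 4 equally likely choices, so probability 1/4; weight (1/5)·(1/4) = 1/20.
If it is in any of chests 2, 3, and 4 (prior 1/5 each): that chest was opened and seen not to hold the prize — ruled out; weight (1/5)·0 = 0 each.
If it is in chest 5 (prior 1/5): the guide has no choice, probability 1; weight (1/5)·1 = 1/5.
The weights sum to 1/4.
So P(the ruby in chest 5 | the guide opened chest 2, chest 3, and chest 4) = (1/5) / (1/4) = 4/5.

4/5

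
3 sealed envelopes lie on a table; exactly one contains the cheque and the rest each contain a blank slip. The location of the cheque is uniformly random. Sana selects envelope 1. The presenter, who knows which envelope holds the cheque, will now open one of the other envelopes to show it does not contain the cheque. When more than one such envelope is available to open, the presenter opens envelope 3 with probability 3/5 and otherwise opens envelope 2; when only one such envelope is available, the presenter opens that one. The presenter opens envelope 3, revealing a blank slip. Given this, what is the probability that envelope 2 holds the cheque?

5/8

Condition on the true location of the cheque.
If it is in envelope 1 (prior 1/3): envelope 3 is available, opened with probability 3/5; weight (1/3)·(3/5) = 1/5.
If it is in envelope 2 (prior 1/3): only envelope 3 is available, probability 1; weight (1/3)·1 = 1/3.
If it is in envelope 3 (prior 1/3): the presenter opened envelope 3, so this case is ruled out; weight (1/3)·0 = 0.
The weights sum to 8/15.
So P(the cheque in envelope 2 | the presenter opened envelope 3) = (1/3) / (8/15) = 5/8.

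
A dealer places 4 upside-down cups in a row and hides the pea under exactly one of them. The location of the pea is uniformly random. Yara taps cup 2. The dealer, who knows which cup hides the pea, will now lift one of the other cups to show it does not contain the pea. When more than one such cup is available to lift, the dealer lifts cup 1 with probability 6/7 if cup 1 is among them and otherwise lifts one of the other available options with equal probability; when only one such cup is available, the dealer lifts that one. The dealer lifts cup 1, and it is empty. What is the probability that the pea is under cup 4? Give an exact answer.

Apply Bayes' rule, conditioning on where the pea actually is.
If it is under cup 1 (prior 1/4): the dealer opened cup 1, so this case is ruled out; weight (1/4)·0 = 0.
If it is under any of cups 2, 3, and 4 (prior 1/4 each): cup 1 is available, opened with probability 6/7; weight (1/4)·(6/7) = 3/14 each.
The weights sum to 9/14.
So P(the pea under cup 4 | the dealer opened cup 1) = (3/14) / (9/14) = 1/3.

1/3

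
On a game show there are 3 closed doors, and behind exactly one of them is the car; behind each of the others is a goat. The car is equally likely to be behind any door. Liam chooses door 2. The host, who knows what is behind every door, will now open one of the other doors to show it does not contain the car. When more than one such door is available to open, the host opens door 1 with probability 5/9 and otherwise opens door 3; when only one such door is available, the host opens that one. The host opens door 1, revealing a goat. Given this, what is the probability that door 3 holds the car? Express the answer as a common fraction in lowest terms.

Consider each possible location of the car in turn.
If it is behind door 1 (prior 1/3): the host opened door 1, so this case is ruled out; weight (1/3)·0 = 0.
If it is behind door 2 (prior 1/3): door 1 is available, opened with probability 5/9; weight (1/3)·(5/9) = 5/27.
If it is behind door 3 (prior 1/3): only door 1 is available, probability 1; weight (1/3)·1 = 1/3.
The weights sum to 14/27.
So P(the car behind door 3 | the host opened door 1) = (1/3) / (14/27) = 9/14.

9/14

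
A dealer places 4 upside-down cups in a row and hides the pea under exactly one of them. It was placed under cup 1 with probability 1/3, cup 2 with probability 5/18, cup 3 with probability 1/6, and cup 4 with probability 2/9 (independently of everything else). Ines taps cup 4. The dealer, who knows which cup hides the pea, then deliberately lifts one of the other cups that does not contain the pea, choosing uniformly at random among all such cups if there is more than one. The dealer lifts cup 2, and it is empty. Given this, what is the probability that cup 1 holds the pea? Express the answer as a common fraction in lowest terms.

18/35

Apply Bayes' rule, conditioning on where the pea actually is.
If it is under cup 1 (prior 1/3): the dealer has 2 equally likely choices, so probability 1/2; weight (1/3)·(1/2) = 1/6.
If it is under cup 2 (prior 5/18): the dealer opened cup 2, so this case is ruled out; weight (5/18)·0 = 0.
If it is under cup 3 (prior 1/6): the dealer has 2 equally likely choices, so probability 1/2; weight (1/6)·(1/2) = 1/12.
If it is under cup 4 (prior 2/9): the dealer has 3 equally likely choices, so probability 1/3; weight (2/9)·(1/3) = 2/27.
The weights sum to 35/108.
So P(the pea under cup 1 | the dealer opened cup 2) = (1/6) / (35/108) = 18/35.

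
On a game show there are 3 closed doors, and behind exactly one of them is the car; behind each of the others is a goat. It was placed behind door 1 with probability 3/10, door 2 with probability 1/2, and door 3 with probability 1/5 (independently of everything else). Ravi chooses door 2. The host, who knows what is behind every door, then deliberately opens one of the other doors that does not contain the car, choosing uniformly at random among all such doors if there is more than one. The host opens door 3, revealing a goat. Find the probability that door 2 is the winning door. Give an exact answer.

Consider each possible location of the car in turn.
If it is behind door 1 (prior 3/10): the host has no choice, probability 1; weight (3/10)·1 = 3/10.
If it is behind door 2 (prior 1/2): the host has 2 equally likely choices, so probability 1/2; weight (1/2)·(1/2) = 1/4.
If it is behind door 3 (prior 1/5): the host opened door 3, so this case is ruled out; weight (1/5)·0 = 0.
The weights sum to 11/20.
So P(the car behind door 2 | the host opened door 3) = (1/4) / (11/20) = 5/11.

5/11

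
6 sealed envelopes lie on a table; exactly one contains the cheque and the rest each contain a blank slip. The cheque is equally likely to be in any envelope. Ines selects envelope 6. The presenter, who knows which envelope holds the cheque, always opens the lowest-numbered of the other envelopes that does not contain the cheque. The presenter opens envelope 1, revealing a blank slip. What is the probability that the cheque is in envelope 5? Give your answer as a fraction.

Condition on the true location of the cheque.
If it is in envelope 1 (prior 1/6): the presenter opened envelope 1, so this case is ruled out; weight (1/6)·0 = 0.
If it is in any of envelopes 2, 3, 4, 5, and 6 (prior 1/6 each): envelope 1 is the lowest-numbered option available, probability 1; weight (1/6)·1 = 1/6 each.
The weights sum to 5/6.
So P(the cheque in envelope 5 | the presenter opened envelope 1) = (1/6) / (5/6) = 1/5.

1/5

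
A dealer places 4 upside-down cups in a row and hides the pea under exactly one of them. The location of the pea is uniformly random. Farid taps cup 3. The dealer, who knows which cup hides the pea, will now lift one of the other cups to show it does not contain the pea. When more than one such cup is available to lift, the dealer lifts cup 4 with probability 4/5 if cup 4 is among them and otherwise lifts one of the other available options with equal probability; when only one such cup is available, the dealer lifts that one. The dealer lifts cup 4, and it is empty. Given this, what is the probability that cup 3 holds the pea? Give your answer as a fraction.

Condition on the true location of the pea.
If it is under any of cups 1, 2, and 3 (prior 1/4 each): cup 4 is available, opened with probability 4/5; weight (1/4)·(4/5) = 1/5 each.
If it is under cup 4 (prior 1/4): the dealer opened cup 4, so this case is ruled out; weight (1/4)·0 = 0.
The weights sum to 3/5.
So P(the pea under cup 3 | the dealer opened cup 4) = (1/5) / (3/5) = 1/3.

1/3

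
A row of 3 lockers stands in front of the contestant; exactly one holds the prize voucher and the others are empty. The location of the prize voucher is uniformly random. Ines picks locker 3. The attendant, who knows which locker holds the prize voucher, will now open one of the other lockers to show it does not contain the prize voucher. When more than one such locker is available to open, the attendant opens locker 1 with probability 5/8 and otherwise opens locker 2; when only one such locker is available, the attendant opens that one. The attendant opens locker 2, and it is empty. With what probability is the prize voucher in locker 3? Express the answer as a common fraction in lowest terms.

3/11

Condition on the true location of the prize voucher.
If it is in locker 1 (prior 1/3): only locker 2 is available, probability 1; weight (1/3)·1 = 1/3.
If it is in locker 2 (prior 1/3): the attendant opened locker 2, so this case is ruled out; weight (1/3)·0 = 0.
If it is in locker 3 (prior 1/3): locker 1 is available but not opened, probability 3/8; weight (1/3)·(3/8) = 1/8.
The weights sum to 11/24.
So P(the prize voucher in locker 3 | the attendant opened locker 2) = (1/8) / (11/24) = 3/11.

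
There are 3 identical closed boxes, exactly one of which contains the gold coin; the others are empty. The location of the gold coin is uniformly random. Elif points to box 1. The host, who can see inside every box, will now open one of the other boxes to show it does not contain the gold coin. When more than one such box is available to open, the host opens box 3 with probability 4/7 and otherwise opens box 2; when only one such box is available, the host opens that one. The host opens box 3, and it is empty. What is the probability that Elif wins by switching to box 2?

Consider each possible location of the gold coin in turn.
If it is in box 1 (prior 1/3): box 3 is available, opened with probability 4/7; weight (1/3)·(4/7) = 4/21.
If it is in box 2 (prior 1/3): only box 3 is available, probability 1; weight (1/3)·1 = 1/3.
If it is in box 3 (prior 1/3): the host opened box 3, so this case is ruled out; weight (1/3)·0 = 0.
The weights sum to 11/21.
So P(the gold coin in box 2 | the host opened box 3) = (1/3) / (11/21) = 7/11.

7/11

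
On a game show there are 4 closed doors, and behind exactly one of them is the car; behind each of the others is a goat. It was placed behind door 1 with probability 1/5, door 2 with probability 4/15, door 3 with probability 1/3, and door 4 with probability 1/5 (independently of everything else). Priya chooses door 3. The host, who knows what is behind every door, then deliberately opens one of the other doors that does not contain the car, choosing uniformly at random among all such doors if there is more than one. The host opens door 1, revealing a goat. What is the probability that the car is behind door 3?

Condition on the true location of the car.
If it is behind door 1 (prior 1/5): the host opened door 1, so this case is ruled out; weight (1/5)·0 = 0.
If it is behind door 2 (prior 4/15): the host has 2 equally likely choices, so probability 1/2; weight (4/15)·(1/2) = 2/15.
If it is behind door 3 (prior 1/3): the host has 3 equally likely choices, so probability 1/3; weight (1/3)·(1/3) = 1/9.
If it is behind door 4 (prior 1/5): the host has 2 equally likely choices, so probability 1/2; weight (1/5)·(1/2) = 1/10.
The weights sum to 31/90.
So P(the car behind door 3 | the host opened door 1) = (1/9) / (31/90) = 10/31.

10/31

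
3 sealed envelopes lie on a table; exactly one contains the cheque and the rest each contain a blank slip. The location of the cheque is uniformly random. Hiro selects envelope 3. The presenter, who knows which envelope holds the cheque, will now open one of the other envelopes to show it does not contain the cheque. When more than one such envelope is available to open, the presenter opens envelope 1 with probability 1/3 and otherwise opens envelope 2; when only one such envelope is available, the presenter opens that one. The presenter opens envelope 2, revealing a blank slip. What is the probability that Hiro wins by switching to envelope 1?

3/5

Condition on the true location of the cheque.
If it is in envelope 1 (prior 1/3): only envelope 2 is available, probability 1; weight (1/3)·1 = 1/3.
If it is in envelope 2 (prior 1/3): the presenter opened envelope 2, so this case is ruled out; weight (1/3)·0 = 0.
If it is in envelope 3 (prior 1/3): envelope 1 is available but not opened, probability 2/3; weight (1/3)·(2/3) = 2/9.
The weights sum to 5/9.
So P(the cheque in envelope 1 | the presenter opened envelope 2) = (1/3) / (5/9) = 3/5.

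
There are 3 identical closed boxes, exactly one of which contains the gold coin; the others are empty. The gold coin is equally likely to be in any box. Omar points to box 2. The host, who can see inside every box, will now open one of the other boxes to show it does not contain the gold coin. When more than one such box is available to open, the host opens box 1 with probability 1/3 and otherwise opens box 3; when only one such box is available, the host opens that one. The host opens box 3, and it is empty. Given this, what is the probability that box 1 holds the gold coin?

3/5

Apply Bayes' rule, conditioning on where the gold coin actually is.
If it is in box 1 (prior 1/3): only box 3 is available, probability 1; weight (1/3)·1 = 1/3.
If it is in box 2 (prior 1/3): box 1 is available but not opened, probability 2/3; weight (1/3)·(2/3) = 2/9.
If it is in box 3 (prior 1/3): the host opened box 3, so this case is ruled out; weight (1/3)·0 = 0.
The weights sum to 5/9.
So P(the gold coin in box 1 | the host opened box 3) = (1/3) / (5/9) = 3/5.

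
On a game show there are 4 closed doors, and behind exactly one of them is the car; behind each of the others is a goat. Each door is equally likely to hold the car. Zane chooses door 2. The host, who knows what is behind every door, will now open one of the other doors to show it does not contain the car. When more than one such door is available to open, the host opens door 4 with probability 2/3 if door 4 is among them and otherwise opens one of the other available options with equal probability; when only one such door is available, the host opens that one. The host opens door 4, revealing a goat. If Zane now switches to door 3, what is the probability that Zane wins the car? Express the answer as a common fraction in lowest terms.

1/3

Consider each possible location of the car in turn.
If it is behind any of doors 1, 2, and 3 (prior 1/4 each): door 4 is available, opened with probability 2/3; weight (1/4)·(2/3) = 1/6 each.
If it is behind door 4 (prior 1/4): the host opened door 4, so this case is ruled out; weight (1/4)·0 = 0.
The weights sum to 1/2.
So P(the car behind door 3 | the host opened door 4) = (1/6) / (1/2) = 1/3.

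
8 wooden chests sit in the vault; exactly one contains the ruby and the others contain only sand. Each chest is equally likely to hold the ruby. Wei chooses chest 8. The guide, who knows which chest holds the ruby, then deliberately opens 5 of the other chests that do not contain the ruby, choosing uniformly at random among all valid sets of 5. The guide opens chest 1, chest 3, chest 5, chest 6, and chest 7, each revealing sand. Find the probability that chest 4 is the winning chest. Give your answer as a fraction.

7/16

Consider each possible location of the ruby in turn.
If it is in any of chests 1, 3, 5, 6, and 7 (prior 1/8 each): that chest was opened and seen not to hold the prize — ruled out; weight (1/8)·0 = 0 each.
If it is in either of chests 2 and 4 (prior 1/8 each): the guide has 6 equally likely choices, so probability 1/6; weight (1/8)·(1/6) = 1/48 each.
If it is in chest 8 (prior 1/8): the guide has 21 equally likely choices, so probability 1/21; weight (1/8)·(1/21) = 1/168.
The weights sum to 1/21.
So P(the ruby in chest 4 | the guide opened chest 1, chest 3, chest 5, chest 6, and chest 7) = (1/48) / (1/21) = 7/16.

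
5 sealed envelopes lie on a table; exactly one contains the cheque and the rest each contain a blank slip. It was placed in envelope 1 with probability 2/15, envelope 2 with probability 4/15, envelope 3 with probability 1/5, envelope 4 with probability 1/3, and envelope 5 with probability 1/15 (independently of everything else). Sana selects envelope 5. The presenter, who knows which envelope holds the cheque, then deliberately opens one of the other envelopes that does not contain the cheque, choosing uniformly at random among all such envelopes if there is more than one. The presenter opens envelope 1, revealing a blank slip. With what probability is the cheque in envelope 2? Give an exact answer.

Consider each possible location of the cheque in turn.
If it is in envelope 1 (prior 2/15): the presenter opened envelope 1, so this case is ruled out; weight (2/15)·0 = 0.
If it is in envelope 2 (prior 4/15): the presenter has 3 equally likely choices, so probability 1/3; weight (4/15)·(1/3) = 4/45.
If it is in envelope 3 (prior 1/5): the presenter has 3 equally likely choices, so probability 1/3; weight (1/5)·(1/3) = 1/15.
If it is in envelope 4 (prior 1/3): the presenter has 3 equally likely choices, so probability 1/3; weight (1/3)·(1/3) = 1/9.
If it is in envelope 5 (prior 1/15): the presenter has 4 equally likely choices, so probability 1/4; weight (1/15)·(1/4) = 1/60.
The weights sum to 17/60.
So P(the cheque in envelope 2 | the presenter opened envelope 1) = (4/45) / (17/60) = 16/51.

16/51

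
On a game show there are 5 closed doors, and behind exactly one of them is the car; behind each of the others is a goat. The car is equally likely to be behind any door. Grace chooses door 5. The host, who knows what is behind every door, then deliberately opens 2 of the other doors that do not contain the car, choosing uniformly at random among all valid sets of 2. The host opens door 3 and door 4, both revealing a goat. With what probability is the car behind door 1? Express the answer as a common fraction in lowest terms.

Condition on the true location of the car.
If it is behind either of doors 1 and 2 (prior 1/5 each): the host has 3 equally likely choices, so probability 1/3; weight (1/5)·(1/3) = 1/15 each.
If it is behind either of doors 3 and 4 (prior 1/5 each): that door was opened and seen not to hold the prize — ruled out; weight (1/5)·0 = 0 each.
If it is behind door 5 (prior 1/5): the host has 6 equally likely choices, so probability 1/6; weight (1/5)·(1/6) = 1/30.
The weights sum to 1/6.
So P(the car behind door 1 | the host opened door 3 and door 4) = (1/15) / (1/6) = 2/5.

2/5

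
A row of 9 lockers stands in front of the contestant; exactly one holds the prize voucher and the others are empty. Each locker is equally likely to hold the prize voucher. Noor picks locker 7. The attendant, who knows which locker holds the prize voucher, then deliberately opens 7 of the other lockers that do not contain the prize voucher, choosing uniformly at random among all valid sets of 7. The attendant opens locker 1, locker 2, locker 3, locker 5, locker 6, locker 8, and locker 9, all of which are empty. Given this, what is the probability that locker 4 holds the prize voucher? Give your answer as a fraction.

Consider each possible location of the prize voucher in turn.
If it is in any of lockers 1, 2, 3, 5, 6, 8, and 9 (prior 1/9 each): that locker was opened and seen not to hold the prize — ruled out; weight (1/9)·0 = 0 each.
If it is in locker 4 (prior 1/9): the attendant has no choice, probability 1; weight (1/9)·1 = 1/9.
If it is in locker 7 (prior 1/9): the attendant has 8 equally likely choices, so probability 1/8; weight (1/9)·(1/8) = 1/72.
The weights sum to 1/8.
So P(the prize voucher in locker 4 | the attendant opened locker 1, locker 2, locker 3, locker 5, locker 6, locker 8, and locker 9) = (1/9) / (1/8) = 8/9.

8/9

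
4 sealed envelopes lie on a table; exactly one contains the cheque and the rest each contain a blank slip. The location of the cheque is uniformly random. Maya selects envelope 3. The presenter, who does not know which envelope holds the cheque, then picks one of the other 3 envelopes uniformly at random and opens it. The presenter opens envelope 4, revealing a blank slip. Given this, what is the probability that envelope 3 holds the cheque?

Because the presenter chose which envelope to open without knowing where the cheque is, the choice is independent of the prize location. Learning that envelope 4 does not hold the cheque simply rules out that one location and leaves the remaining 3 envelopes still equally likely by symmetry.
So P(the cheque in envelope 3) = 1/3.

1/3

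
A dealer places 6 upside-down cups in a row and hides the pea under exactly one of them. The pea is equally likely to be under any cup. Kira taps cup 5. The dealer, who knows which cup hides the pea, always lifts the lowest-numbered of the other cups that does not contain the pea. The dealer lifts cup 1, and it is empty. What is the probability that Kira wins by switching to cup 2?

Condition on the true location of the pea.
If it is under cup 1 (prior 1/6): the dealer opened cup 1, so this case is ruled out; weight (1/6)·0 = 0.
If it is under any of cups 2, 3, 4, 5, and 6 (prior 1/6 each): cup 1 is the lowest-numbered option available, probability 1; weight (1/6)·1 = 1/6 each.
The weights sum to 5/6.
So P(the pea under cup 2 | the dealer opened cup 1) = (1/6) / (5/6) = 1/5.

1/5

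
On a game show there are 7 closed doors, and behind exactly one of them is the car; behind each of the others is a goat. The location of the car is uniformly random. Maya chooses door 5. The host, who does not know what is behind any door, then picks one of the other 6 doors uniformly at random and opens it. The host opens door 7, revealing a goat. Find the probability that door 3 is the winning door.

1/6

Consider each possible location of the car in turn.
If it is behind any of doors 1, 2, 3, 4, 5, and 6 (prior 1/7 each): the host picks door 7 with probability 1/6 regardless, and it is not the prize; weight (1/7)·(1/6) = 1/42 each.
If it is behind door 7 (prior 1/7): the host opened door 7, so this case is ruled out; weight (1/7)·0 = 0.
The weights sum to 1/7.
So P(the car behind door 3 | the host opened door 7) = (1/42) / (1/7) = 1/6.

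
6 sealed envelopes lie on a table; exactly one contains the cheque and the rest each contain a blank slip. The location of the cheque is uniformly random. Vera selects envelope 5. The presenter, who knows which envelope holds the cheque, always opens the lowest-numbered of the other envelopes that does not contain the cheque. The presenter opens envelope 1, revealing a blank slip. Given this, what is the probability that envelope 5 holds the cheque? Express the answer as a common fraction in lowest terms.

Condition on the true location of the cheque.
If it is in envelope 1 (prior 1/6): the presenter opened envelope 1, so this case is ruled out; weight (1/6)·0 = 0.
If it is in any of envelopes 2, 3, 4, 5, and 6 (prior 1/6 each): envelope 1 is the lowest-numbered option available, probability 1; weight (1/6)·1 = 1/6 each.
The weights sum to 5/6.
So P(the cheque in envelope 5 | the presenter opened envelope 1) = (1/6) / (5/6) = 1/5.

1/5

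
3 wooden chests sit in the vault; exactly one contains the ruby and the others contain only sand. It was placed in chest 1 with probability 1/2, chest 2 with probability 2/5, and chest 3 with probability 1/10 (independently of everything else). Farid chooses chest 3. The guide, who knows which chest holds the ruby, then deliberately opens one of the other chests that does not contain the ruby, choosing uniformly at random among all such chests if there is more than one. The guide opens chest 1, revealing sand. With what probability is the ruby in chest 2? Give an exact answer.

8/9

Consider each possible location of the ruby in turn.
If it is in chest 1 (prior 1/2): the guide opened chest 1, so this case is ruled out; weight (1/2)·0 = 0.
If it is in chest 2 (prior 2/5): the guide has no choice, probability 1; weight (2/5)·1 = 2/5.
If it is in chest 3 (prior 1/10): the guide has 2 equally likely choices, so probability 1/2; weight (1/10)·(1/2) = 1/20.
The weights sum to 9/20.
So P(the ruby in chest 2 | the guide opened chest 1) = (2/5) / (9/20) = 8/9.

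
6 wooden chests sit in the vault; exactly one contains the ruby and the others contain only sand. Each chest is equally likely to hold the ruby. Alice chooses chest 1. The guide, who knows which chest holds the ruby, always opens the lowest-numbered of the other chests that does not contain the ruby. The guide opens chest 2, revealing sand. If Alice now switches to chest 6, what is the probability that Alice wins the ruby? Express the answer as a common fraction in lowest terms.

Apply Bayes' rule, conditioning on where the ruby actually is.
If it is in any of chests 1, 3, 4, 5, and 6 (prior 1/6 each): chest 2 is the lowest-numbered option available, probability 1; weight (1/6)·1 = 1/6 each.
If it is in chest 2 (prior 1/6): the guide opened chest 2, so this case is ruled out; weight (1/6)·0 = 0.
The weights sum to 5/6.
So P(the ruby in chest 6 | the guide opened chest 2) = (1/6) / (5/6) = 1/5.

1/5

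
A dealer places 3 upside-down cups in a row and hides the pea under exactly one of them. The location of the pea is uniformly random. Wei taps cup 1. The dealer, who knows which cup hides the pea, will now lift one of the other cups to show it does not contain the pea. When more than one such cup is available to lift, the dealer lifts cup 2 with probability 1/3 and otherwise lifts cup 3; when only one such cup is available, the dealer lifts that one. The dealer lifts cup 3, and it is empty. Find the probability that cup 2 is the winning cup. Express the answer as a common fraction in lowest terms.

Condition on the true location of the pea.
If it is under cup 1 (prior 1/3): cup 2 is available but not opened, probability 2/3; weight (1/3)·(2/3) = 2/9.
If it is under cup 2 (prior 1/3): only cup 3 is available, probability 1; weight (1/3)·1 = 1/3.
If it is under cup 3 (prior 1/3): the dealer opened cup 3, so this case is ruled out; weight (1/3)·0 = 0.
The weights sum to 5/9.
So P(the pea under cup 2 | the dealer opened cup 3) = (1/3) / (5/9) = 3/5.

3/5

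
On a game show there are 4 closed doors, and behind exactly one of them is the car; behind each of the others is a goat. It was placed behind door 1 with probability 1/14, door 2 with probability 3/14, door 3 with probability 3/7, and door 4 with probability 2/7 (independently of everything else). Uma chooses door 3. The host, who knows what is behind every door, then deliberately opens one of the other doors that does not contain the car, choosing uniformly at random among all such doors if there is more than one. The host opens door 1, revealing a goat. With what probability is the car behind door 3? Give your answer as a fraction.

4/11

Apply Bayes' rule, conditioning on where the car actually is.
If it is behind door 1 (prior 1/14): the host opened door 1, so this case is ruled out; weight (1/14)·0 = 0.
If it is behind door 2 (prior 3/14): the host has 2 equally likely choices, so probability 1/2; weight (3/14)·(1/2) = 3/28.
If it is behind door 3 (prior 3/7): the host has 3 equally likely choices, so probability 1/3; weight (3/7)·(1/3) = 1/7.
If it is behind door 4 (prior 2/7): the host has 2 equally likely choices, so probability 1/2; weight (2/7)·(1/2) = 1/7.
The weights sum to 11/28.
So P(the car behind door 3 | the host opened door 1) = (1/7) / (11/28) = 4/11.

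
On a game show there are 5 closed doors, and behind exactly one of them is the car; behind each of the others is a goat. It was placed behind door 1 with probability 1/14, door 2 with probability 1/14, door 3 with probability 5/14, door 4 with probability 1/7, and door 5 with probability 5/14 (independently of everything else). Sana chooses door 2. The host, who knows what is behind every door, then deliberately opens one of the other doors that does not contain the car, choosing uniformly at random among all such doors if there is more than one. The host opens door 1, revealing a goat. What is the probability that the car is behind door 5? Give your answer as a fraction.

20/51

Condition on the true location of the car.
If it is behind door 1 (prior 1/14): the host opened door 1, so this case is ruled out; weight (1/14)·0 = 0.
If it is behind door 2 (prior 1/14): the host has 4 equally likely choices, so probability 1/4; weight (1/14)·(1/4) = 1/56.
If it is behind either of doors 3 and 5 (prior 5/14 each): the host has 3 equally likely choices, so probability 1/3; weight (5/14)·(1/3) = 5/42 each.
If it is behind door 4 (prior 1/7): the host has 3 equally likely choices, so probability 1/3; weight (1/7)·(1/3) = 1/21.
The weights sum to 17/56.
So P(the car behind door 5 | the host opened door 1) = (5/42) / (17/56) = 20/51.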